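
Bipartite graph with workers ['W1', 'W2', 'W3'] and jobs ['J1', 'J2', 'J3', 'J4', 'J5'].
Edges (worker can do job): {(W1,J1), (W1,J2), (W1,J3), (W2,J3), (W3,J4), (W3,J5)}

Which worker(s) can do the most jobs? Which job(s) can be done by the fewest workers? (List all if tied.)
Most versatile: W1 (3 jobs); Least covered: J1, J2, J4, J5 (1 workers)

Worker degrees (jobs they can do): W1:3, W2:1, W3:2
Job degrees (workers who can do it): J1:1, J2:1, J3:2, J4:1, J5:1

Maximum worker degree is 3, achieved by: W1
Minimum job degree is 1, achieved by: J1, J2, J4, J5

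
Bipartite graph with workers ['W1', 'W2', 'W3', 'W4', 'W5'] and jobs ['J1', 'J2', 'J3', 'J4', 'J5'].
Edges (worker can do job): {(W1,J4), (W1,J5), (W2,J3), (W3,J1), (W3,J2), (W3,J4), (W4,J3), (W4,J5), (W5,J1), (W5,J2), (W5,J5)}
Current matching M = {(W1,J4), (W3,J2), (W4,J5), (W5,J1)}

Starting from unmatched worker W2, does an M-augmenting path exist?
Yes: W2 → J3

An M-augmenting path alternates non-matching / matching edges, starting and ending at unmatched vertices.
Path: W2 → J3
(J3 is unmatched in M, so the path is augmenting.)
Flipping edges along this path would increase |M| from 4 to 5.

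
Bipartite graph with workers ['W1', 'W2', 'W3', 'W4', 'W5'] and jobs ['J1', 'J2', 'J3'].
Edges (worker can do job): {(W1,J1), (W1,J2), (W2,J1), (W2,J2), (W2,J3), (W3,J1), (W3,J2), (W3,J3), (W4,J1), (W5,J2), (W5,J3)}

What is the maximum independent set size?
Maximum independent set = 5

By König's theorem:
- Min vertex cover = Max matching = 3
- Max independent set = Total vertices - Min vertex cover
- Max independent set = 8 - 3 = 5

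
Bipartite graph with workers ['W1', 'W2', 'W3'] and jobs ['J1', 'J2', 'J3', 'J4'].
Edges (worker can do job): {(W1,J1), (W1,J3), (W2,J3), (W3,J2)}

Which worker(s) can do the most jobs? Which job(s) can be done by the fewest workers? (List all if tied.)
Most versatile: W1 (2 jobs); Least covered: J4 (0 workers)

Worker degrees (jobs they can do): W1:2, W2:1, W3:1
Job degrees (workers who can do it): J1:1, J2:1, J3:2, J4:0

Maximum worker degree is 2, achieved by: W1
Minimum job degree is 0, achieved by: J4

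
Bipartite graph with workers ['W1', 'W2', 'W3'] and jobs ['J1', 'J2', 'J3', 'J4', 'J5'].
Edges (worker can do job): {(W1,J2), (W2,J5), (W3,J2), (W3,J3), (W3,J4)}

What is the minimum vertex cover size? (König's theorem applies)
Minimum vertex cover size = 3

By König's theorem: in bipartite graphs,
min vertex cover = max matching = 3

Maximum matching has size 3, so minimum vertex cover also has size 3.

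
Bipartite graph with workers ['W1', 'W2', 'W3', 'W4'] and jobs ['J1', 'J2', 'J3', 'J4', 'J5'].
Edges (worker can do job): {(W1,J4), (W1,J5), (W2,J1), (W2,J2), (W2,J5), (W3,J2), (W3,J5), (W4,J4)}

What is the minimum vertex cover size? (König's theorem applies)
Minimum vertex cover size = 4

By König's theorem: in bipartite graphs,
min vertex cover = max matching = 4

Maximum matching has size 4, so minimum vertex cover also has size 4.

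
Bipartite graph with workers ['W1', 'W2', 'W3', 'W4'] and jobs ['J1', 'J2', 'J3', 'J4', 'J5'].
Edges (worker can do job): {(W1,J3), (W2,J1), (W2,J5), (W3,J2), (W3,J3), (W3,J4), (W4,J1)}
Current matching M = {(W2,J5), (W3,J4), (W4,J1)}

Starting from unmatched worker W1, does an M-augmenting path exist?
Yes: W1 → J3

An M-augmenting path alternates non-matching / matching edges, starting and ending at unmatched vertices.
Path: W1 → J3
(J3 is unmatched in M, so the path is augmenting.)
Flipping edges along this path would increase |M| from 3 to 4.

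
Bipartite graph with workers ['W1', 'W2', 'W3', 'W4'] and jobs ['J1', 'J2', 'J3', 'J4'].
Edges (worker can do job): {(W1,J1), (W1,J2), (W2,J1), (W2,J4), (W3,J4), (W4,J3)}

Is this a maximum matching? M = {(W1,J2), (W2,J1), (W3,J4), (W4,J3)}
Yes, size 4 is maximum

Proposed matching has size 4.
Maximum matching size for this graph: 4.

This is a maximum matching.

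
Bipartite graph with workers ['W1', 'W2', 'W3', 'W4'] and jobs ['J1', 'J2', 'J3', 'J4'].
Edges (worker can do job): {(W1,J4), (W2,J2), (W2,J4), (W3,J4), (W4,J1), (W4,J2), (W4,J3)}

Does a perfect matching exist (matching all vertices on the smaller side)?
No, maximum matching has size 3 < 4

Maximum matching has size 3, need 4 for perfect matching.
Unmatched workers: ['W1']
Unmatched jobs: ['J1']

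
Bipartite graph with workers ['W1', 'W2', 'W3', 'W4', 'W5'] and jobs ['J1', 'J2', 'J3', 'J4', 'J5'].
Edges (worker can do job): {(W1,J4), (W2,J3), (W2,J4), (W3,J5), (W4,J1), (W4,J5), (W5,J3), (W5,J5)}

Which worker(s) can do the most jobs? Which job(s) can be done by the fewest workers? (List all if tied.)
Most versatile: W2, W4, W5 (2 jobs); Least covered: J2 (0 workers)

Worker degrees (jobs they can do): W1:1, W2:2, W3:1, W4:2, W5:2
Job degrees (workers who can do it): J1:1, J2:0, J3:2, J4:2, J5:3

Maximum worker degree is 2, achieved by: W2, W4, W5
Minimum job degree is 0, achieved by: J2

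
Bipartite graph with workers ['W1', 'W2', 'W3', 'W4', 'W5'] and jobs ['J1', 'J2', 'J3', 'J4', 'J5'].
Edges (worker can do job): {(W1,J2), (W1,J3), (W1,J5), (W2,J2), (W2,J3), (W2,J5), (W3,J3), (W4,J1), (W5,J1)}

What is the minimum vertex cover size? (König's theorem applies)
Minimum vertex cover size = 4

By König's theorem: in bipartite graphs,
min vertex cover = max matching = 4

Maximum matching has size 4, so minimum vertex cover also has size 4.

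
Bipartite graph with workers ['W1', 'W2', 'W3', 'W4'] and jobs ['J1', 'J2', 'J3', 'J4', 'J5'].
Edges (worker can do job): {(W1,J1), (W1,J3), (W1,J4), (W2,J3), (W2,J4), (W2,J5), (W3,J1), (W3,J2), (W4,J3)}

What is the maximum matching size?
Maximum matching size = 4

Maximum matching: {(W1,J4), (W2,J5), (W3,J2), (W4,J3)}
Size: 4

This assigns 4 workers to 4 distinct jobs.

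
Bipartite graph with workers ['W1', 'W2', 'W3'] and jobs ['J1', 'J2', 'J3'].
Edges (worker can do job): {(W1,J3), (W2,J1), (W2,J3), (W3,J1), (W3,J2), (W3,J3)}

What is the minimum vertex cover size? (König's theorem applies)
Minimum vertex cover size = 3

By König's theorem: in bipartite graphs,
min vertex cover = max matching = 3

Maximum matching has size 3, so minimum vertex cover also has size 3.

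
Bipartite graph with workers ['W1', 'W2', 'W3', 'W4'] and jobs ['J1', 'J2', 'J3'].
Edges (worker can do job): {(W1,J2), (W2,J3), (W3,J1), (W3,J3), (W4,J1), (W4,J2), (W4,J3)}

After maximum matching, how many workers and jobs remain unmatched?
Unmatched: 1 workers, 0 jobs

Maximum matching size: 3
Workers: 4 total, 3 matched, 1 unmatched
Jobs: 3 total, 3 matched, 0 unmatched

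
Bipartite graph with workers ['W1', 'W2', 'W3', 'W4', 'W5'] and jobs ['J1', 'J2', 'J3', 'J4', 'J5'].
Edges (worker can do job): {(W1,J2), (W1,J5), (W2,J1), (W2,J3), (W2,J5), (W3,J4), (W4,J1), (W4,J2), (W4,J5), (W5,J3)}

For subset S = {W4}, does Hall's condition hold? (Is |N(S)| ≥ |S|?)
Yes: |N(S)| = 3, |S| = 1

Subset S = {W4}
Neighbors N(S) = {J1, J2, J5}

|N(S)| = 3, |S| = 1
Hall's condition: |N(S)| ≥ |S| is satisfied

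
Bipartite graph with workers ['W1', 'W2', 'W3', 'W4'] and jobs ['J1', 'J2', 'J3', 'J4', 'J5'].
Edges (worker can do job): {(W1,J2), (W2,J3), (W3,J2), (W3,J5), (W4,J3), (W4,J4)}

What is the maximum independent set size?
Maximum independent set = 5

By König's theorem:
- Min vertex cover = Max matching = 4
- Max independent set = Total vertices - Min vertex cover
- Max independent set = 9 - 4 = 5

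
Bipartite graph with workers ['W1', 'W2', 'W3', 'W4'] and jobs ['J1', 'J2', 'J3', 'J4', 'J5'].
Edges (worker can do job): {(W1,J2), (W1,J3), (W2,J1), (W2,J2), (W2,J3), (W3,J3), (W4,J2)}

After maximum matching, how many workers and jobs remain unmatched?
Unmatched: 1 workers, 2 jobs

Maximum matching size: 3
Workers: 4 total, 3 matched, 1 unmatched
Jobs: 5 total, 3 matched, 2 unmatched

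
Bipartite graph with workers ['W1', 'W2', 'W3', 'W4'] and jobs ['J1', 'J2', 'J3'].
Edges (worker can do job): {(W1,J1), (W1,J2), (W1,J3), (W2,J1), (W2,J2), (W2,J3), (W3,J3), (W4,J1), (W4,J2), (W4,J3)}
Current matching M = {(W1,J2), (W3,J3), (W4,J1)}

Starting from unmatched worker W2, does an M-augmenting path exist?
No augmenting path from W2

Alternating search from W2 reaches jobs: {J1, J2, J3}.
Every reachable job is already matched in M, and following those matched edges back to workers exposes no further unvisited jobs.
No M-augmenting path from W2 exists.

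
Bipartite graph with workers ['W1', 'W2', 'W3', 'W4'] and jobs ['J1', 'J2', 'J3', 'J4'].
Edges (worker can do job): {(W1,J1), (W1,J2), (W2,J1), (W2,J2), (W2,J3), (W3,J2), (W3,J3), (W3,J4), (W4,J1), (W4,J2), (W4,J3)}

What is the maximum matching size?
Maximum matching size = 4

Maximum matching: {(W1,J2), (W2,J3), (W3,J4), (W4,J1)}
Size: 4

This assigns 4 workers to 4 distinct jobs.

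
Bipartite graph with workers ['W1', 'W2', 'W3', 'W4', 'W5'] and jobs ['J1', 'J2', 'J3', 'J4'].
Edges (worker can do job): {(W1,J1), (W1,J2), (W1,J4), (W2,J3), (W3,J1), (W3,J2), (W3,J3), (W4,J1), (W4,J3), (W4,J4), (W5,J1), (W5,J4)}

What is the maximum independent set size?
Maximum independent set = 5

By König's theorem:
- Min vertex cover = Max matching = 4
- Max independent set = Total vertices - Min vertex cover
- Max independent set = 9 - 4 = 5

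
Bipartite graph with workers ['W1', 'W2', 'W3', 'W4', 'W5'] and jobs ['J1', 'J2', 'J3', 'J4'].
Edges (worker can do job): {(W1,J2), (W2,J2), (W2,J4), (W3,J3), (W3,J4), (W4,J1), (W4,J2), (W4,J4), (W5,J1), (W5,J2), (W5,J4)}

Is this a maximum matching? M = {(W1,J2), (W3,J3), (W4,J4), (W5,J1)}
Yes, size 4 is maximum

Proposed matching has size 4.
Maximum matching size for this graph: 4.

This is a maximum matching.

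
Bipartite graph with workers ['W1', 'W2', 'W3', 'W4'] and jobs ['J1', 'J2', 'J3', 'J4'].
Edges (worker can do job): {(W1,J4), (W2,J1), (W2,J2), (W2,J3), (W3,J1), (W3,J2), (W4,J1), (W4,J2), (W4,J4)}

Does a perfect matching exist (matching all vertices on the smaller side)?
Yes, perfect matching exists (size 4)

Perfect matching: {(W1,J4), (W2,J3), (W3,J2), (W4,J1)}
All 4 vertices on the smaller side are matched.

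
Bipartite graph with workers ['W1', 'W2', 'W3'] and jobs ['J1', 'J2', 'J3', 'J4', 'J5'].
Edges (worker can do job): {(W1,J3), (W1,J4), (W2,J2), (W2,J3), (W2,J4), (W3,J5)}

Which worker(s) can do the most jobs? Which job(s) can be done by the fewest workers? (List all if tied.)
Most versatile: W2 (3 jobs); Least covered: J1 (0 workers)

Worker degrees (jobs they can do): W1:2, W2:3, W3:1
Job degrees (workers who can do it): J1:0, J2:1, J3:2, J4:2, J5:1

Maximum worker degree is 3, achieved by: W2
Minimum job degree is 0, achieved by: J1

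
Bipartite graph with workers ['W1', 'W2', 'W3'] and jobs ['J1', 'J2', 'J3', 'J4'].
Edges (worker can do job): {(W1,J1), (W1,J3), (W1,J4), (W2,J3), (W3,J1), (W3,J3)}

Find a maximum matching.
Matching: {(W1,J4), (W2,J3), (W3,J1)}

Maximum matching (size 3):
  W1 → J4
  W2 → J3
  W3 → J1

Each worker is assigned to at most one job, and each job to at most one worker.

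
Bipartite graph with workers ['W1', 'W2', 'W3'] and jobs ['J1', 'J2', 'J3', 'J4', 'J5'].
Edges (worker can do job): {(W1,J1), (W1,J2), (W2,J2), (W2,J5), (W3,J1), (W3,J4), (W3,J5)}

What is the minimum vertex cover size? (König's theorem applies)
Minimum vertex cover size = 3

By König's theorem: in bipartite graphs,
min vertex cover = max matching = 3

Maximum matching has size 3, so minimum vertex cover also has size 3.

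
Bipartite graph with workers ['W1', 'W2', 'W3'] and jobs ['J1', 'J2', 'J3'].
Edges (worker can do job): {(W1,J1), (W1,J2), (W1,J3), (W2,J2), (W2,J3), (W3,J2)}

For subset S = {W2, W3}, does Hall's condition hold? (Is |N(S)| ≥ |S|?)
Yes: |N(S)| = 2, |S| = 2

Subset S = {W2, W3}
Neighbors N(S) = {J2, J3}

|N(S)| = 2, |S| = 2
Hall's condition: |N(S)| ≥ |S| is satisfied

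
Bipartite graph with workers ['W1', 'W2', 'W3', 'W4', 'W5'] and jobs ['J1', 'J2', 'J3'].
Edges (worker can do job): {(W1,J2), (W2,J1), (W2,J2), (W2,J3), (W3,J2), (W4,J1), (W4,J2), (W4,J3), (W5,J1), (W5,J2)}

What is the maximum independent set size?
Maximum independent set = 5

By König's theorem:
- Min vertex cover = Max matching = 3
- Max independent set = Total vertices - Min vertex cover
- Max independent set = 8 - 3 = 5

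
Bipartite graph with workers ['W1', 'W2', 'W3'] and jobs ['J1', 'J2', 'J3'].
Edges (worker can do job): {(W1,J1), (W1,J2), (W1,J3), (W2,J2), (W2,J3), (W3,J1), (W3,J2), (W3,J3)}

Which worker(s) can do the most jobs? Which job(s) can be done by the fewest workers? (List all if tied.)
Most versatile: W1, W3 (3 jobs); Least covered: J1 (2 workers)

Worker degrees (jobs they can do): W1:3, W2:2, W3:3
Job degrees (workers who can do it): J1:2, J2:3, J3:3

Maximum worker degree is 3, achieved by: W1, W3
Minimum job degree is 2, achieved by: J1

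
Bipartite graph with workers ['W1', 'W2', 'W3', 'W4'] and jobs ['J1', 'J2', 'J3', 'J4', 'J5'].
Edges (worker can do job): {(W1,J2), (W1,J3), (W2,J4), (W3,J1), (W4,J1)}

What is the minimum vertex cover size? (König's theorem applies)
Minimum vertex cover size = 3

By König's theorem: in bipartite graphs,
min vertex cover = max matching = 3

Maximum matching has size 3, so minimum vertex cover also has size 3.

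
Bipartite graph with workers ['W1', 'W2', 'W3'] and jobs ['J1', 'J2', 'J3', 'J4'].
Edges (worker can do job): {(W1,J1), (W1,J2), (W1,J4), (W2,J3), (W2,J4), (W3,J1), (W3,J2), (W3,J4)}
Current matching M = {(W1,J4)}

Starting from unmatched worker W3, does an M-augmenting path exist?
Yes: W3 → J2

An M-augmenting path alternates non-matching / matching edges, starting and ending at unmatched vertices.
Path: W3 → J2
(J2 is unmatched in M, so the path is augmenting.)
Flipping edges along this path would increase |M| from 1 to 2.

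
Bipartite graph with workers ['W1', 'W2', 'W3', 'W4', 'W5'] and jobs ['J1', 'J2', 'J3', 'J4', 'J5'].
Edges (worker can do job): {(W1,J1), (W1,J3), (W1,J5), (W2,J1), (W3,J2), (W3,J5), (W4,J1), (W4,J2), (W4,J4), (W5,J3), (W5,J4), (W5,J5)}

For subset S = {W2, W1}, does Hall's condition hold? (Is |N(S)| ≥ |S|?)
Yes: |N(S)| = 3, |S| = 2

Subset S = {W2, W1}
Neighbors N(S) = {J1, J3, J5}

|N(S)| = 3, |S| = 2
Hall's condition: |N(S)| ≥ |S| is satisfied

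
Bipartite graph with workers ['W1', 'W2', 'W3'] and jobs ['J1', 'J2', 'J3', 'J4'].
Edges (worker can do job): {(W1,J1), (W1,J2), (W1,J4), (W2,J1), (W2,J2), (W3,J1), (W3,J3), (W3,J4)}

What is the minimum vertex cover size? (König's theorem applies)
Minimum vertex cover size = 3

By König's theorem: in bipartite graphs,
min vertex cover = max matching = 3

Maximum matching has size 3, so minimum vertex cover also has size 3.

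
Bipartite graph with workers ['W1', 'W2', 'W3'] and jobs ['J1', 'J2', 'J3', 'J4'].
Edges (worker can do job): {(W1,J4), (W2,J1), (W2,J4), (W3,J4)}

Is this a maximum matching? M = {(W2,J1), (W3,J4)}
Yes, size 2 is maximum

Proposed matching has size 2.
Maximum matching size for this graph: 2.

This is a maximum matching.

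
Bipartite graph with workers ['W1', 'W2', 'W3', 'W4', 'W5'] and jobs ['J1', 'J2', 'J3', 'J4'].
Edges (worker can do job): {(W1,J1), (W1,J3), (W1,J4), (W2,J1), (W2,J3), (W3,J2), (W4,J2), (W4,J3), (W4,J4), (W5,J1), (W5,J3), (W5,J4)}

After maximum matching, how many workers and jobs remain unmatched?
Unmatched: 1 workers, 0 jobs

Maximum matching size: 4
Workers: 5 total, 4 matched, 1 unmatched
Jobs: 4 total, 4 matched, 0 unmatched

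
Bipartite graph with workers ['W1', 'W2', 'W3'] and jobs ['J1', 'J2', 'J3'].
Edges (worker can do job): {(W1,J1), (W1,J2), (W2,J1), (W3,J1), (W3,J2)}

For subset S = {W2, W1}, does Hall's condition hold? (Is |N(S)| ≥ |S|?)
Yes: |N(S)| = 2, |S| = 2

Subset S = {W2, W1}
Neighbors N(S) = {J1, J2}

|N(S)| = 2, |S| = 2
Hall's condition: |N(S)| ≥ |S| is satisfied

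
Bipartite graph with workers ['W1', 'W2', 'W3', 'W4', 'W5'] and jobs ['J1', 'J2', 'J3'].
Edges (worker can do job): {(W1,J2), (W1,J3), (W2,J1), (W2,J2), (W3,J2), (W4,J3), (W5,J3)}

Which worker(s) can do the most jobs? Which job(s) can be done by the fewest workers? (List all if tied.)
Most versatile: W1, W2 (2 jobs); Least covered: J1 (1 workers)

Worker degrees (jobs they can do): W1:2, W2:2, W3:1, W4:1, W5:1
Job degrees (workers who can do it): J1:1, J2:3, J3:3

Maximum worker degree is 2, achieved by: W1, W2
Minimum job degree is 1, achieved by: J1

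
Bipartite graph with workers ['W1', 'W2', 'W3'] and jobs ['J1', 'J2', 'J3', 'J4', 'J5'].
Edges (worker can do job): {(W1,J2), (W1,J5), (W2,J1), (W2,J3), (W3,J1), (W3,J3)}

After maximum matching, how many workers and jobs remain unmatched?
Unmatched: 0 workers, 2 jobs

Maximum matching size: 3
Workers: 3 total, 3 matched, 0 unmatched
Jobs: 5 total, 3 matched, 2 unmatched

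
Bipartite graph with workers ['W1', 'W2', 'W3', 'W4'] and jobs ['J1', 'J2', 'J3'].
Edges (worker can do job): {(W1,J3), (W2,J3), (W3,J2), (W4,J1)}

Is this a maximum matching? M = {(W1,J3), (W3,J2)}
No, size 2 is not maximum

Proposed matching has size 2.
Maximum matching size for this graph: 3.

This is NOT maximum - can be improved to size 3.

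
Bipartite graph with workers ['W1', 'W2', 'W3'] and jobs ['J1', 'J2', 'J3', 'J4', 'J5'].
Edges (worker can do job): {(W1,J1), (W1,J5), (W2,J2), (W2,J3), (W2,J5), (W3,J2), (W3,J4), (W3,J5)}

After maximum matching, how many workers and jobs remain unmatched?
Unmatched: 0 workers, 2 jobs

Maximum matching size: 3
Workers: 3 total, 3 matched, 0 unmatched
Jobs: 5 total, 3 matched, 2 unmatched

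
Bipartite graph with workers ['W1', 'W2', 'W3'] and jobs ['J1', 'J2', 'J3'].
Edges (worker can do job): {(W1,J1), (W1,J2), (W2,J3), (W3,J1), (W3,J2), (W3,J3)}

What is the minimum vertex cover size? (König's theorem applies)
Minimum vertex cover size = 3

By König's theorem: in bipartite graphs,
min vertex cover = max matching = 3

Maximum matching has size 3, so minimum vertex cover also has size 3.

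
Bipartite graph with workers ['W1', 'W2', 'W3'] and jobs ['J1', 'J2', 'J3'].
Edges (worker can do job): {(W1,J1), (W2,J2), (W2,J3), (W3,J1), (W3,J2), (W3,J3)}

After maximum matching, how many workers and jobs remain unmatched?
Unmatched: 0 workers, 0 jobs

Maximum matching size: 3
Workers: 3 total, 3 matched, 0 unmatched
Jobs: 3 total, 3 matched, 0 unmatched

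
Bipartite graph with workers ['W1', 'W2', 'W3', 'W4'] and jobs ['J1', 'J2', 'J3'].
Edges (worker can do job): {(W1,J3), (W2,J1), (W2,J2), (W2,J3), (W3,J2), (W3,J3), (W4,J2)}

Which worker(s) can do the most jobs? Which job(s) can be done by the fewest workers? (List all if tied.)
Most versatile: W2 (3 jobs); Least covered: J1 (1 workers)

Worker degrees (jobs they can do): W1:1, W2:3, W3:2, W4:1
Job degrees (workers who can do it): J1:1, J2:3, J3:3

Maximum worker degree is 3, achieved by: W2
Minimum job degree is 1, achieved by: J1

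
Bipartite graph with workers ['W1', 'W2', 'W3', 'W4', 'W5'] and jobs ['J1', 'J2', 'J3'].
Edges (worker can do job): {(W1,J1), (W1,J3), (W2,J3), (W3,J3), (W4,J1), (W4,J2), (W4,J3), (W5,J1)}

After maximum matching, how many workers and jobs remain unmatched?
Unmatched: 2 workers, 0 jobs

Maximum matching size: 3
Workers: 5 total, 3 matched, 2 unmatched
Jobs: 3 total, 3 matched, 0 unmatched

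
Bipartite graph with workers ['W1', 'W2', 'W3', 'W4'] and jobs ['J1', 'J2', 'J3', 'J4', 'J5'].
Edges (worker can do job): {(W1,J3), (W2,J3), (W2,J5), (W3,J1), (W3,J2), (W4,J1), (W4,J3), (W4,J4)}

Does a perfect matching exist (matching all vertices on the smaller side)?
Yes, perfect matching exists (size 4)

Perfect matching: {(W1,J3), (W2,J5), (W3,J2), (W4,J1)}
All 4 vertices on the smaller side are matched.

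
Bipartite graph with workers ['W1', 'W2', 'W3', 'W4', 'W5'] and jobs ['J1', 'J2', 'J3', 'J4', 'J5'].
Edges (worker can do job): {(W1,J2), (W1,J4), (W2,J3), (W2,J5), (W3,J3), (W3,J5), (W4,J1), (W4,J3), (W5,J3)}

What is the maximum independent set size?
Maximum independent set = 6

By König's theorem:
- Min vertex cover = Max matching = 4
- Max independent set = Total vertices - Min vertex cover
- Max independent set = 10 - 4 = 6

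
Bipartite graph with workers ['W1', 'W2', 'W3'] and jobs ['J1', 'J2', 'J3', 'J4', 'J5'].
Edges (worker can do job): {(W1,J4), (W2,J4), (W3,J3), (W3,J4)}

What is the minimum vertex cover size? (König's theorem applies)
Minimum vertex cover size = 2

By König's theorem: in bipartite graphs,
min vertex cover = max matching = 2

Maximum matching has size 2, so minimum vertex cover also has size 2.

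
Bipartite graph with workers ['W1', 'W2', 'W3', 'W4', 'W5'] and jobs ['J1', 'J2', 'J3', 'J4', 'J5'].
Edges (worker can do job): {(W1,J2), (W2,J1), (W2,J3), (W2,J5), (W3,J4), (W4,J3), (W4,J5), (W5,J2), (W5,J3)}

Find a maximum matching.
Matching: {(W1,J2), (W2,J1), (W3,J4), (W4,J5), (W5,J3)}

Maximum matching (size 5):
  W1 → J2
  W2 → J1
  W3 → J4
  W4 → J5
  W5 → J3

Each worker is assigned to at most one job, and each job to at most one worker.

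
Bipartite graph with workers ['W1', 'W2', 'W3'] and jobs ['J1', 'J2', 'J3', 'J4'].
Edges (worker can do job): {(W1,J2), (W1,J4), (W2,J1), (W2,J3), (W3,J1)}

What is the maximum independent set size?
Maximum independent set = 4

By König's theorem:
- Min vertex cover = Max matching = 3
- Max independent set = Total vertices - Min vertex cover
- Max independent set = 7 - 3 = 4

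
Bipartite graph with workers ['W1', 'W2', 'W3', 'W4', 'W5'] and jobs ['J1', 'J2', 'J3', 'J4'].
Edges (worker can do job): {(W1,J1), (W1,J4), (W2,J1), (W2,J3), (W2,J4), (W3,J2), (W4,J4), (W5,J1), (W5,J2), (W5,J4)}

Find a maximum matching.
Matching: {(W1,J1), (W2,J3), (W3,J2), (W5,J4)}

Maximum matching (size 4):
  W1 → J1
  W2 → J3
  W3 → J2
  W5 → J4

Each worker is assigned to at most one job, and each job to at most one worker.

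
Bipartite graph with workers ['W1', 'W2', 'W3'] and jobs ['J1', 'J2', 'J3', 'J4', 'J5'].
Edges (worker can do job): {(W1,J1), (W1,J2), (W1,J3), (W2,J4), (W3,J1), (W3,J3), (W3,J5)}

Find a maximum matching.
Matching: {(W1,J3), (W2,J4), (W3,J5)}

Maximum matching (size 3):
  W1 → J3
  W2 → J4
  W3 → J5

Each worker is assigned to at most one job, and each job to at most one worker.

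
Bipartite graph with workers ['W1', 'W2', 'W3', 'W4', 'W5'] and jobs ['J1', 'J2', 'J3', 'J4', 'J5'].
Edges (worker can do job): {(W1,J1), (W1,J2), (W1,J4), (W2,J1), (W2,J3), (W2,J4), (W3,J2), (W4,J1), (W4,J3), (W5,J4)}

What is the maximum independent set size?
Maximum independent set = 6

By König's theorem:
- Min vertex cover = Max matching = 4
- Max independent set = Total vertices - Min vertex cover
- Max independent set = 10 - 4 = 6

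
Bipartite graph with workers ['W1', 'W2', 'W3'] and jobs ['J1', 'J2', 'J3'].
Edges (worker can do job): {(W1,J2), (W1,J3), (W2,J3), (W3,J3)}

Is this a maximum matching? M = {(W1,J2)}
No, size 1 is not maximum

Proposed matching has size 1.
Maximum matching size for this graph: 2.

This is NOT maximum - can be improved to size 2.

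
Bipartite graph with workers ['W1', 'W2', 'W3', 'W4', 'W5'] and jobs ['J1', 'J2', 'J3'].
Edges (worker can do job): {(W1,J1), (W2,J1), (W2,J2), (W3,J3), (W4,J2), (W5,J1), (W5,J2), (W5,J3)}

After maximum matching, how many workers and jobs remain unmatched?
Unmatched: 2 workers, 0 jobs

Maximum matching size: 3
Workers: 5 total, 3 matched, 2 unmatched
Jobs: 3 total, 3 matched, 0 unmatched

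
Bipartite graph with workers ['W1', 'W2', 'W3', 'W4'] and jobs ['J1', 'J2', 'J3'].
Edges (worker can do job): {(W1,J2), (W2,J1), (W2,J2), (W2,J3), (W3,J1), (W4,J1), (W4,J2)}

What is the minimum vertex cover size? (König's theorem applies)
Minimum vertex cover size = 3

By König's theorem: in bipartite graphs,
min vertex cover = max matching = 3

Maximum matching has size 3, so minimum vertex cover also has size 3.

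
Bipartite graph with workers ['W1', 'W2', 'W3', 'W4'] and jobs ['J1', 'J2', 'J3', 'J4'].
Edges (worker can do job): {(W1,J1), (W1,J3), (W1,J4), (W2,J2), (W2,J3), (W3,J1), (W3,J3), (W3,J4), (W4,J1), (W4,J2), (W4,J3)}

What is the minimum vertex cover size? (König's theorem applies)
Minimum vertex cover size = 4

By König's theorem: in bipartite graphs,
min vertex cover = max matching = 4

Maximum matching has size 4, so minimum vertex cover also has size 4.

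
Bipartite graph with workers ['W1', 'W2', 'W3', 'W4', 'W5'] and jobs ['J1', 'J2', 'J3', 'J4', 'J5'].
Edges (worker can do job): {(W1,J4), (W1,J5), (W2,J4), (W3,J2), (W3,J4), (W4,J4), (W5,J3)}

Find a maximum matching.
Matching: {(W1,J5), (W3,J2), (W4,J4), (W5,J3)}

Maximum matching (size 4):
  W1 → J5
  W3 → J2
  W4 → J4
  W5 → J3

Each worker is assigned to at most one job, and each job to at most one worker.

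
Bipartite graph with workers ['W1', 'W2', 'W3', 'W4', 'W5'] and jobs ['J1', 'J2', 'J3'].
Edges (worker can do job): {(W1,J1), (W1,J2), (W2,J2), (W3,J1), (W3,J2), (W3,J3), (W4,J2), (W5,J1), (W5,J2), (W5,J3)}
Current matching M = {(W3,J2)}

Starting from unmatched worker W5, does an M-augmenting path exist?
Yes: W5 → J3

An M-augmenting path alternates non-matching / matching edges, starting and ending at unmatched vertices.
Path: W5 → J3
(J3 is unmatched in M, so the path is augmenting.)
Flipping edges along this path would increase |M| from 1 to 2.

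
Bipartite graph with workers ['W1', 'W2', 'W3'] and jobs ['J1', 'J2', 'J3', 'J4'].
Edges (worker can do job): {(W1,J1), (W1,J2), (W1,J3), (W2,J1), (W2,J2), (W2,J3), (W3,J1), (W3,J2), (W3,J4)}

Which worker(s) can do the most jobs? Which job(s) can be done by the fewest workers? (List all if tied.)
Most versatile: W1, W2, W3 (3 jobs); Least covered: J4 (1 workers)

Worker degrees (jobs they can do): W1:3, W2:3, W3:3
Job degrees (workers who can do it): J1:3, J2:3, J3:2, J4:1

Maximum worker degree is 3, achieved by: W1, W2, W3
Minimum job degree is 1, achieved by: J4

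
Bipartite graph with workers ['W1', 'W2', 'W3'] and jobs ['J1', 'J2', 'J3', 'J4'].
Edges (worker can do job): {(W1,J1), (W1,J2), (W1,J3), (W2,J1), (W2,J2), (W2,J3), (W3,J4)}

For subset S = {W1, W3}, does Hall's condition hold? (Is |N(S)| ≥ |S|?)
Yes: |N(S)| = 4, |S| = 2

Subset S = {W1, W3}
Neighbors N(S) = {J1, J2, J3, J4}

|N(S)| = 4, |S| = 2
Hall's condition: |N(S)| ≥ |S| is satisfied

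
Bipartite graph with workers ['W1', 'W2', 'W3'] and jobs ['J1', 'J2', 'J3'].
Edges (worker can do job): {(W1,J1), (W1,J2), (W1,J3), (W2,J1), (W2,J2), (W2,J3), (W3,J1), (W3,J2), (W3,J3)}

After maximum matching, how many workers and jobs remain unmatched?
Unmatched: 0 workers, 0 jobs

Maximum matching size: 3
Workers: 3 total, 3 matched, 0 unmatched
Jobs: 3 total, 3 matched, 0 unmatched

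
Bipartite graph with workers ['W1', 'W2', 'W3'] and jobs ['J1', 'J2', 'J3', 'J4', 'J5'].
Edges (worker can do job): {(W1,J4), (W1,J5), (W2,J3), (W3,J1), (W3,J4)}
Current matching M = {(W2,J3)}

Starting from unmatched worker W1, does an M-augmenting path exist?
Yes: W1 → J4

An M-augmenting path alternates non-matching / matching edges, starting and ending at unmatched vertices.
Path: W1 → J4
(J4 is unmatched in M, so the path is augmenting.)
Flipping edges along this path would increase |M| from 1 to 2.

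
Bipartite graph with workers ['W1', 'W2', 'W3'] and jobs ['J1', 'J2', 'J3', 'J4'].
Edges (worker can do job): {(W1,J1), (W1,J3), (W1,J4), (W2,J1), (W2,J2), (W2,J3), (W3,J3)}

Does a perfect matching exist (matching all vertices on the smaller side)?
Yes, perfect matching exists (size 3)

Perfect matching: {(W1,J4), (W2,J1), (W3,J3)}
All 3 vertices on the smaller side are matched.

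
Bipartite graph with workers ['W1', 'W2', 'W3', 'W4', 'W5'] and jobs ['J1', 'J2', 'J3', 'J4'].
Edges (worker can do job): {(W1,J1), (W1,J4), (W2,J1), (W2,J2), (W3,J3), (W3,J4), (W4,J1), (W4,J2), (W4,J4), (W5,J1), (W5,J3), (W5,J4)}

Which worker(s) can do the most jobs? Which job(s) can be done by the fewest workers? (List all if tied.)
Most versatile: W4, W5 (3 jobs); Least covered: J2, J3 (2 workers)

Worker degrees (jobs they can do): W1:2, W2:2, W3:2, W4:3, W5:3
Job degrees (workers who can do it): J1:4, J2:2, J3:2, J4:4

Maximum worker degree is 3, achieved by: W4, W5
Minimum job degree is 2, achieved by: J2, J3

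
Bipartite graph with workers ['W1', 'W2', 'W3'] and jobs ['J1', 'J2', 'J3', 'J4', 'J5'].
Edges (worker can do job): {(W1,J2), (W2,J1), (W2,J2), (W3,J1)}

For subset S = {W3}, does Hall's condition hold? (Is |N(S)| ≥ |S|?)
Yes: |N(S)| = 1, |S| = 1

Subset S = {W3}
Neighbors N(S) = {J1}

|N(S)| = 1, |S| = 1
Hall's condition: |N(S)| ≥ |S| is satisfied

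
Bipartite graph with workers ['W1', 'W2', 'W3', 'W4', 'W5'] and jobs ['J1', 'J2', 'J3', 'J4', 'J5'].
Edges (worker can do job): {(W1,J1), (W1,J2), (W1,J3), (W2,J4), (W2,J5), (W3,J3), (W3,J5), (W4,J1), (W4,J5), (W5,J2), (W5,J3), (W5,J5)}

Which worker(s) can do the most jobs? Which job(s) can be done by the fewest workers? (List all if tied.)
Most versatile: W1, W5 (3 jobs); Least covered: J4 (1 workers)

Worker degrees (jobs they can do): W1:3, W2:2, W3:2, W4:2, W5:3
Job degrees (workers who can do it): J1:2, J2:2, J3:3, J4:1, J5:4

Maximum worker degree is 3, achieved by: W1, W5
Minimum job degree is 1, achieved by: J4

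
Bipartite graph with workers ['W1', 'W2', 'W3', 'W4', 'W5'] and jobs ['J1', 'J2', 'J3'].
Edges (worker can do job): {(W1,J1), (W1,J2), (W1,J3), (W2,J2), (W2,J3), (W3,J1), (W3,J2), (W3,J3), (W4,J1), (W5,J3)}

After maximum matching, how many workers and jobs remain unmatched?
Unmatched: 2 workers, 0 jobs

Maximum matching size: 3
Workers: 5 total, 3 matched, 2 unmatched
Jobs: 3 total, 3 matched, 0 unmatched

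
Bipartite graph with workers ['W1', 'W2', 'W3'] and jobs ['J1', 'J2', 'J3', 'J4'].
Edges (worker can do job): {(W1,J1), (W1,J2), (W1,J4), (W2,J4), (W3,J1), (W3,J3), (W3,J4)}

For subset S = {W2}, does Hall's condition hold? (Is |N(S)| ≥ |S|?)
Yes: |N(S)| = 1, |S| = 1

Subset S = {W2}
Neighbors N(S) = {J4}

|N(S)| = 1, |S| = 1
Hall's condition: |N(S)| ≥ |S| is satisfied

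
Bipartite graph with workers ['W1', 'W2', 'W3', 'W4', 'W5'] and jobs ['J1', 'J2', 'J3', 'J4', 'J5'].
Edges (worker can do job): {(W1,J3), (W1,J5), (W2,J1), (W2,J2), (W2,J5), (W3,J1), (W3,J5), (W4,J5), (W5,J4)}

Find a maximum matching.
Matching: {(W1,J3), (W2,J2), (W3,J1), (W4,J5), (W5,J4)}

Maximum matching (size 5):
  W1 → J3
  W2 → J2
  W3 → J1
  W4 → J5
  W5 → J4

Each worker is assigned to at most one job, and each job to at most one worker.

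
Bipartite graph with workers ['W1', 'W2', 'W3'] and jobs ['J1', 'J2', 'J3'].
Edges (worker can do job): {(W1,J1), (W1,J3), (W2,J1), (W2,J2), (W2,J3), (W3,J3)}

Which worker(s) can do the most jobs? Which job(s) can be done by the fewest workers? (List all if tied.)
Most versatile: W2 (3 jobs); Least covered: J2 (1 workers)

Worker degrees (jobs they can do): W1:2, W2:3, W3:1
Job degrees (workers who can do it): J1:2, J2:1, J3:3

Maximum worker degree is 3, achieved by: W2
Minimum job degree is 1, achieved by: J2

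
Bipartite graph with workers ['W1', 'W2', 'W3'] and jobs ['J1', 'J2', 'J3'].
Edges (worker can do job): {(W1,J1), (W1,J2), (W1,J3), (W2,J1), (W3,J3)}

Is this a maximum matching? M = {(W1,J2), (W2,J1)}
No, size 2 is not maximum

Proposed matching has size 2.
Maximum matching size for this graph: 3.

This is NOT maximum - can be improved to size 3.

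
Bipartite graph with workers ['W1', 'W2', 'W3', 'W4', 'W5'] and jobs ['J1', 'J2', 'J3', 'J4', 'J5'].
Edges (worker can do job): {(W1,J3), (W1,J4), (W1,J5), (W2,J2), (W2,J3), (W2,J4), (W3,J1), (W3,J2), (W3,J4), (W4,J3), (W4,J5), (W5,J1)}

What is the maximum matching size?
Maximum matching size = 5

Maximum matching: {(W1,J4), (W2,J3), (W3,J2), (W4,J5), (W5,J1)}
Size: 5

This assigns 5 workers to 5 distinct jobs.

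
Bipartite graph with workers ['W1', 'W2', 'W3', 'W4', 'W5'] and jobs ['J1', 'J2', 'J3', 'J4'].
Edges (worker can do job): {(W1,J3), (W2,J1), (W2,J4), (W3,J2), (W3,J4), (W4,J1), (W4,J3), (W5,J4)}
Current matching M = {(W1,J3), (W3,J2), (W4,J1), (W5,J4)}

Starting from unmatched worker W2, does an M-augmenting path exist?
No augmenting path from W2

Alternating search from W2 reaches jobs: {J1, J3, J4}.
Every reachable job is already matched in M, and following those matched edges back to workers exposes no further unvisited jobs.
No M-augmenting path from W2 exists.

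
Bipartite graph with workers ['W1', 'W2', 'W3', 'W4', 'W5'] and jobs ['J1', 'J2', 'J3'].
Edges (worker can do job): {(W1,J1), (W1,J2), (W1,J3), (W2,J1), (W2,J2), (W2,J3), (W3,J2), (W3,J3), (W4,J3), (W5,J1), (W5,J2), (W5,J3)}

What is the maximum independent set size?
Maximum independent set = 5

By König's theorem:
- Min vertex cover = Max matching = 3
- Max independent set = Total vertices - Min vertex cover
- Max independent set = 8 - 3 = 5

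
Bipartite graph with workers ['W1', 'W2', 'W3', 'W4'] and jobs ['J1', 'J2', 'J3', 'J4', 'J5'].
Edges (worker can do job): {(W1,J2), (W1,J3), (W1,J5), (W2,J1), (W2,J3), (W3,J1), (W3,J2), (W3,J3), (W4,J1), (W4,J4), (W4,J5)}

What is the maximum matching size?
Maximum matching size = 4

Maximum matching: {(W1,J3), (W2,J1), (W3,J2), (W4,J5)}
Size: 4

This assigns 4 workers to 4 distinct jobs.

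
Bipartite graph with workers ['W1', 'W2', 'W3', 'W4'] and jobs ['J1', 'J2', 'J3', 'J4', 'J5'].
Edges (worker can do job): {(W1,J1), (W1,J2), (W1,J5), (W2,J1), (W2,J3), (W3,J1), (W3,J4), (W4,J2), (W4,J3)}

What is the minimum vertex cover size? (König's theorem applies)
Minimum vertex cover size = 4

By König's theorem: in bipartite graphs,
min vertex cover = max matching = 4

Maximum matching has size 4, so minimum vertex cover also has size 4.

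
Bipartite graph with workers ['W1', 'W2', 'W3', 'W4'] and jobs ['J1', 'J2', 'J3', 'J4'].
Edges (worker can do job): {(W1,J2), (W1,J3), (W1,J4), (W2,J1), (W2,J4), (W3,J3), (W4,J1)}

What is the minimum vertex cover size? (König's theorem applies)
Minimum vertex cover size = 4

By König's theorem: in bipartite graphs,
min vertex cover = max matching = 4

Maximum matching has size 4, so minimum vertex cover also has size 4.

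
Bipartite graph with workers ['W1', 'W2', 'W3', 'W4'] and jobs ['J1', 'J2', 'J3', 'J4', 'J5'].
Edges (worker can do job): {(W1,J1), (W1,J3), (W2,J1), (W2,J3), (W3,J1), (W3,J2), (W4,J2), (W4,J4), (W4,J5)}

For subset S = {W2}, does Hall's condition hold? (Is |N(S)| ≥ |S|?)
Yes: |N(S)| = 2, |S| = 1

Subset S = {W2}
Neighbors N(S) = {J1, J3}

|N(S)| = 2, |S| = 1
Hall's condition: |N(S)| ≥ |S| is satisfied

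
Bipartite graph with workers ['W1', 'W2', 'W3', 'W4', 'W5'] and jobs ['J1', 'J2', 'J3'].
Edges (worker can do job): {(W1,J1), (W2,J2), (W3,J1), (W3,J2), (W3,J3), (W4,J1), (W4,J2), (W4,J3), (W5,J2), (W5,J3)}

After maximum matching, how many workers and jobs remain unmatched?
Unmatched: 2 workers, 0 jobs

Maximum matching size: 3
Workers: 5 total, 3 matched, 2 unmatched
Jobs: 3 total, 3 matched, 0 unmatched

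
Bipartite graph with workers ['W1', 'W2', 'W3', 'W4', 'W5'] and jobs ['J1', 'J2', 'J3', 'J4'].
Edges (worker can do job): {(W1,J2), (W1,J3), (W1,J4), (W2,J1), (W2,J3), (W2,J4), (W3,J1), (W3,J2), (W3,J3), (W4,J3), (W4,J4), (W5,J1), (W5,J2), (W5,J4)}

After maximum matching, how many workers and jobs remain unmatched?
Unmatched: 1 workers, 0 jobs

Maximum matching size: 4
Workers: 5 total, 4 matched, 1 unmatched
Jobs: 4 total, 4 matched, 0 unmatched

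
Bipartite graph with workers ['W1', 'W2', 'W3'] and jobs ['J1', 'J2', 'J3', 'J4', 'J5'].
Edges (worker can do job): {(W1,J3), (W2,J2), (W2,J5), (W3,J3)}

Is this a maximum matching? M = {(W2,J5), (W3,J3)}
Yes, size 2 is maximum

Proposed matching has size 2.
Maximum matching size for this graph: 2.

This is a maximum matching.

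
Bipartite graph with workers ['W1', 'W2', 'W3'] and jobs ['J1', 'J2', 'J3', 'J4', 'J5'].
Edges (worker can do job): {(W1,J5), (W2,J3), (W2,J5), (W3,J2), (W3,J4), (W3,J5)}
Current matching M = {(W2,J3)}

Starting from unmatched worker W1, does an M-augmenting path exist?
Yes: W1 → J5

An M-augmenting path alternates non-matching / matching edges, starting and ending at unmatched vertices.
Path: W1 → J5
(J5 is unmatched in M, so the path is augmenting.)
Flipping edges along this path would increase |M| from 1 to 2.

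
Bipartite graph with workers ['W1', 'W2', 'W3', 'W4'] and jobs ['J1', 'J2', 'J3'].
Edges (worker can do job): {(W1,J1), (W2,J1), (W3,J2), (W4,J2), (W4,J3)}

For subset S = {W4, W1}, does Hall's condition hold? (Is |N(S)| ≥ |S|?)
Yes: |N(S)| = 3, |S| = 2

Subset S = {W4, W1}
Neighbors N(S) = {J1, J2, J3}

|N(S)| = 3, |S| = 2
Hall's condition: |N(S)| ≥ |S| is satisfied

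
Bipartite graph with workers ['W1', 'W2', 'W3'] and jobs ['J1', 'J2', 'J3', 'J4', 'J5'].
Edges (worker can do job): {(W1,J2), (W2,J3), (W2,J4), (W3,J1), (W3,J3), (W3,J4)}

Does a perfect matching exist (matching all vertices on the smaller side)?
Yes, perfect matching exists (size 3)

Perfect matching: {(W1,J2), (W2,J3), (W3,J1)}
All 3 vertices on the smaller side are matched.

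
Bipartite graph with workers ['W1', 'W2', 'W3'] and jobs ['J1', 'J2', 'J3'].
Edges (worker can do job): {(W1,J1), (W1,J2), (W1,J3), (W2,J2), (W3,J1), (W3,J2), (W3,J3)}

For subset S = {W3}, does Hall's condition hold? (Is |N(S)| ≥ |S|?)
Yes: |N(S)| = 3, |S| = 1

Subset S = {W3}
Neighbors N(S) = {J1, J2, J3}

|N(S)| = 3, |S| = 1
Hall's condition: |N(S)| ≥ |S| is satisfied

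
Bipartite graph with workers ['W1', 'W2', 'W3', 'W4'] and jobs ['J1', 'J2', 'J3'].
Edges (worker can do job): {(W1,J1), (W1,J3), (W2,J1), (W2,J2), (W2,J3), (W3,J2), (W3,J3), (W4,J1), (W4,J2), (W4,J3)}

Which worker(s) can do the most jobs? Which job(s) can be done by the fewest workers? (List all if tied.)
Most versatile: W2, W4 (3 jobs); Least covered: J1, J2 (3 workers)

Worker degrees (jobs they can do): W1:2, W2:3, W3:2, W4:3
Job degrees (workers who can do it): J1:3, J2:3, J3:4

Maximum worker degree is 3, achieved by: W2, W4
Minimum job degree is 3, achieved by: J1, J2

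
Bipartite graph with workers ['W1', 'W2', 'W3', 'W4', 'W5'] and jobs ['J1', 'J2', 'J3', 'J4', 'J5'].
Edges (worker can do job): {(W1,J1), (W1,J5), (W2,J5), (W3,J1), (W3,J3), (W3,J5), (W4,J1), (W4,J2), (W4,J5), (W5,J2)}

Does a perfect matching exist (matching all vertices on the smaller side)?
No, maximum matching has size 4 < 5

Maximum matching has size 4, need 5 for perfect matching.
Unmatched workers: ['W2']
Unmatched jobs: ['J4']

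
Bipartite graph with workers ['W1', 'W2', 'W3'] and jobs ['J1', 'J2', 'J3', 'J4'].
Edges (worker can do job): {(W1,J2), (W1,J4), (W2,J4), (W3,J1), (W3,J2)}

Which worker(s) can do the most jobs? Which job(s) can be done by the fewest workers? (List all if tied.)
Most versatile: W1, W3 (2 jobs); Least covered: J3 (0 workers)

Worker degrees (jobs they can do): W1:2, W2:1, W3:2
Job degrees (workers who can do it): J1:1, J2:2, J3:0, J4:2

Maximum worker degree is 2, achieved by: W1, W3
Minimum job degree is 0, achieved by: J3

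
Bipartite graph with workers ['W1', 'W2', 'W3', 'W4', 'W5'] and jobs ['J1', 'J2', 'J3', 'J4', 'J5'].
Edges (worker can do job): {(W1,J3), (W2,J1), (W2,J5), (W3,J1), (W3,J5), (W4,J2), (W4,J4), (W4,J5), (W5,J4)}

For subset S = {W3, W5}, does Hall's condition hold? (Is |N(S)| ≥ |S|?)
Yes: |N(S)| = 3, |S| = 2

Subset S = {W3, W5}
Neighbors N(S) = {J1, J4, J5}

|N(S)| = 3, |S| = 2
Hall's condition: |N(S)| ≥ |S| is satisfied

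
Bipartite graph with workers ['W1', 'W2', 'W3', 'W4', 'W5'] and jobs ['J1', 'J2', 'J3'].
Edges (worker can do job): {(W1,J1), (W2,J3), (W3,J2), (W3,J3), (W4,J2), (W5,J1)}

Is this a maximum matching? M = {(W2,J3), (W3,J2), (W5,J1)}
Yes, size 3 is maximum

Proposed matching has size 3.
Maximum matching size for this graph: 3.

This is a maximum matching.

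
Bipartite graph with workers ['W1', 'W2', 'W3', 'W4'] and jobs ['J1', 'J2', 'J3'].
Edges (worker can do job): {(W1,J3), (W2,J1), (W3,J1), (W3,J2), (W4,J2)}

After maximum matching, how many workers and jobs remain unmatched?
Unmatched: 1 workers, 0 jobs

Maximum matching size: 3
Workers: 4 total, 3 matched, 1 unmatched
Jobs: 3 total, 3 matched, 0 unmatched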